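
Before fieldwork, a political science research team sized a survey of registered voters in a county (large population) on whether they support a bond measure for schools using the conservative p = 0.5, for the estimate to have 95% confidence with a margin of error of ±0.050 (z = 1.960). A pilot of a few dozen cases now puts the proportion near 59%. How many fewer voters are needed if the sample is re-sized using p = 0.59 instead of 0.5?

13

Conservative (p = 0.5): n = 1.960² × 0.25 / 0.050² ≈ 384.16 → 385.
Using p = 0.59: p(1−p) = 0.2419, so n = 1.960² × 0.2419 / 0.050² ≈ 371.71 → 372.
Reduction: 385 − 372 = 13.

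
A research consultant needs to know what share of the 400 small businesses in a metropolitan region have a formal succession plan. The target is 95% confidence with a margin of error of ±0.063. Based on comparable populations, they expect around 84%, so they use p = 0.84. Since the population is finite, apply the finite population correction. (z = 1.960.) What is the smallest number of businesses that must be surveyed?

Unadjusted: n₀ = 1.960² × 0.84 × 0.16 / 0.063² ≈ 130.09, so n₀ = 131.
Finite population correction with N = 400: n = n₀ / (1 + (n₀−1)/N) = 131 / (1 + 130/400) = 131 / 1.3250 ≈ 98.87.
Rounding up, n = 99.

99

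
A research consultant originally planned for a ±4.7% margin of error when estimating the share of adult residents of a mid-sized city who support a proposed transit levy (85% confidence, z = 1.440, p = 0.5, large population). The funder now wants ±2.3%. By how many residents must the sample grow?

745

At ±4.7%: n = 1.440² × 0.2500 / 0.047² ≈ 234.68 → 235.
At ±2.3%: n = 1.440² × 0.2500 / 0.023² ≈ 979.96 → 980.
Additional respondents: 980 − 235 = 745.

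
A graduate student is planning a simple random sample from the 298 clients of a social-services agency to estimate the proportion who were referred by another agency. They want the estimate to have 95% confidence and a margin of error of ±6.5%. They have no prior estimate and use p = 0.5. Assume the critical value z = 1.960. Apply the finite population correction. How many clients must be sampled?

130

Unadjusted: n₀ = 1.960² × 0.50 × 0.50 / 0.065² ≈ 227.31, so n₀ = 228.
Finite population correction with N = 298: n = n₀ / (1 + (n₀−1)/N) = 228 / (1 + 227/298) = 228 / 1.7617 ≈ 129.42.
Rounding up, n = 130.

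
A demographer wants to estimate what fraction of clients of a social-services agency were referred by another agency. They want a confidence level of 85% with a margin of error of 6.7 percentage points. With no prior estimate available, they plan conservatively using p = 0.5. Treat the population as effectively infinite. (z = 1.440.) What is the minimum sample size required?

With p = 0.5, p(1−p) = 0.25.
n = z²·p(1−p)/E² = 1.440² × 0.2500 / 0.067² = 2.0736 × 0.2500 / 0.004489 ≈ 115.48.
Rounding up gives n = 116.

116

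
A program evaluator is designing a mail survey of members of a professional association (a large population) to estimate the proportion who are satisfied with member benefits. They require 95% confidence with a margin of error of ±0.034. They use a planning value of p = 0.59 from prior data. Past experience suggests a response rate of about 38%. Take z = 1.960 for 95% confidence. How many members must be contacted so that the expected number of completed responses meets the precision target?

Completed interviews needed: n₀ = 1.960² × 0.2419 / 0.034² ≈ 803.88 → 804.
At a 38% response rate, contacts needed = 804 / 0.38 ≈ 2115.79 → 2116.

2116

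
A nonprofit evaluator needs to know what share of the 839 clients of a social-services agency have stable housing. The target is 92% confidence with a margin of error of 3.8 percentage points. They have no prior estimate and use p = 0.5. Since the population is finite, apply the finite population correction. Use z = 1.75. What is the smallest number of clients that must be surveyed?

326

Unadjusted: n₀ = 1.75² × 0.50 × 0.50 / 0.038² ≈ 530.21, so n₀ = 531.
Finite population correction with N = 839: n = n₀ / (1 + (n₀−1)/N) = 531 / (1 + 530/839) = 531 / 1.6317 ≈ 325.43.
Rounding up, n = 326.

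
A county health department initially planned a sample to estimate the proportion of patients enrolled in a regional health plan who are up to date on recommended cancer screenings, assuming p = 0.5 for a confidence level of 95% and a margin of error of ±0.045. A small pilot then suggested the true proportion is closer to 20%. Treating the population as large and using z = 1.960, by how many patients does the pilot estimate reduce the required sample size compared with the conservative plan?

Conservative (p = 0.5): n = 1.960² × 0.25 / 0.045² ≈ 474.27 → 475.
Using p = 0.20: p(1−p) = 0.1600, so n = 1.960² × 0.1600 / 0.045² ≈ 303.53 → 304.
Reduction: 475 − 304 = 171.

171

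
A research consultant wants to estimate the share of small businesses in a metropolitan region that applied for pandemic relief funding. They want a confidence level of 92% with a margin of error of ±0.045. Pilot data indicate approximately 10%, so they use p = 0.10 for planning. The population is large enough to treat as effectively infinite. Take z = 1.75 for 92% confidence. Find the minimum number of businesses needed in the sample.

With p = 0.10, p(1−p) = 0.0900.
n = z²·p(1−p)/E² = 1.75² × 0.0900 / 0.045² = 3.0625 × 0.0900 / 0.002025 ≈ 136.11.
Rounding up gives n = 137.

137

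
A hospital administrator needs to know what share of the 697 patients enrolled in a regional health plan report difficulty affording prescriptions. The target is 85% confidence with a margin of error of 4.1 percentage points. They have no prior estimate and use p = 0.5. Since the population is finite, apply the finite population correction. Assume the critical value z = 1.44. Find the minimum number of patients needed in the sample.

215

Unadjusted: n₀ = 1.44² × 0.50 × 0.50 / 0.041² ≈ 308.39, so n₀ = 309.
Finite population correction with N = 697: n = n₀ / (1 + (n₀−1)/N) = 309 / (1 + 308/697) = 309 / 1.4419 ≈ 214.30.
Rounding up, n = 215.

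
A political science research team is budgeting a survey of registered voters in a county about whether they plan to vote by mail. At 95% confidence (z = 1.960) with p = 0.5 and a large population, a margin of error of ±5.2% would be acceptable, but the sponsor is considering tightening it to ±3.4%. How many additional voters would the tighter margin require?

475

At ±5.2%: n = 1.960² × 0.2500 / 0.052² ≈ 355.18 → 356.
At ±3.4%: n = 1.960² × 0.2500 / 0.034² ≈ 830.80 → 831.
Additional respondents: 831 − 356 = 475.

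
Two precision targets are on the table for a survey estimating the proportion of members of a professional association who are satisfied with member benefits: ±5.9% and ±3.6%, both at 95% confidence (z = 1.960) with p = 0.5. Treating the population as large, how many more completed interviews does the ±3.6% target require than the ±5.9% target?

466

At ±5.9%: n = 1.960² × 0.2500 / 0.059² ≈ 275.90 → 276.
At ±3.6%: n = 1.960² × 0.2500 / 0.036² ≈ 741.05 → 742.
Additional respondents: 742 − 276 = 466.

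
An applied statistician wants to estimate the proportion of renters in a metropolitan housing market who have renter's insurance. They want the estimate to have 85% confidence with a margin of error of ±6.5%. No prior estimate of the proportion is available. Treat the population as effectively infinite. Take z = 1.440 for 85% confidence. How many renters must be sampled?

123

With no prior estimate, use p = 0.5, giving p(1−p) = 0.25.
n = z²·p(1−p)/E² = 1.440² × 0.2500 / 0.065² = 2.0736 × 0.2500 / 0.004225 ≈ 122.70.
Rounding up gives n = 123.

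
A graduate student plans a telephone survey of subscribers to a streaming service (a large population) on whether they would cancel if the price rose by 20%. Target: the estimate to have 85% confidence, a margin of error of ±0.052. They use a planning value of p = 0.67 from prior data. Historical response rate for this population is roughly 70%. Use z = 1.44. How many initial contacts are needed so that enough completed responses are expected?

243

Completed interviews needed: n₀ = 1.44² × 0.2211 / 0.052² ≈ 169.55 → 170.
At a 70% response rate, contacts needed = 170 / 0.70 ≈ 242.86 → 243.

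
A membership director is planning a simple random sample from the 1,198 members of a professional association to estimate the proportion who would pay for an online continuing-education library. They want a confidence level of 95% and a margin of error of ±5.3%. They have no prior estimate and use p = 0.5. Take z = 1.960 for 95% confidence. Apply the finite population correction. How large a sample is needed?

267

Unadjusted: n₀ = 1.960² × 0.50 × 0.50 / 0.053² ≈ 341.90, so n₀ = 342.
Finite population correction with N = 1,198: n = n₀ / (1 + (n₀−1)/N) = 342 / (1 + 341/1198) = 342 / 1.2846 ≈ 266.22.
Rounding up, n = 267.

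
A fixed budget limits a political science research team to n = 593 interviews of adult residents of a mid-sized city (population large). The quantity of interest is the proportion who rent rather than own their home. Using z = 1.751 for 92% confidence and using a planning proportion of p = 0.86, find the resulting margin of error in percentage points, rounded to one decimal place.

2.5

SE(p̂) = √[p(1−p)/n] = √[0.1204/593] = 0.01425.
E = z × SE = 1.751 × 0.01425 = 0.02495, or 2.5 percentage points.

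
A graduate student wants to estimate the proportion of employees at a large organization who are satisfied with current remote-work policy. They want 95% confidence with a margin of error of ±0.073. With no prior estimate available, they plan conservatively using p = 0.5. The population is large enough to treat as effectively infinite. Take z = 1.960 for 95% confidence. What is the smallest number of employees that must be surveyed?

With p = 0.5, p(1−p) = 0.25.
n = z²·p(1−p)/E² = 1.960² × 0.2500 / 0.073² = 3.8416 × 0.2500 / 0.005329 ≈ 180.22.
Rounding up gives n = 181.

181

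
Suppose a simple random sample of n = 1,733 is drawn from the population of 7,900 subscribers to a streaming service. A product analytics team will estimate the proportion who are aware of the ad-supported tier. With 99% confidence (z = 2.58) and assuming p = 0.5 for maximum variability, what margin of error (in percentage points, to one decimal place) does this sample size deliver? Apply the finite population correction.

2.7

Finite-population factor: (N−n)/(N−1) = (7900−1733)/(7900−1) = 0.7807.
SE(p̂) = √[p(1−p)/n · (N−n)/(N−1)] = √[0.2500/1733 × 0.7807] = 0.01061.
E = z × SE = 2.58 × 0.01061 = 0.02738 ≈ 2.7 percentage points.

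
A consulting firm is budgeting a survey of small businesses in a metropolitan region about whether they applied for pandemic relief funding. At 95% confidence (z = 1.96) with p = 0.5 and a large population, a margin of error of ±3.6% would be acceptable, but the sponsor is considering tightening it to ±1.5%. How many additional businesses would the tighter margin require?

At ±3.6%: n = 1.96² × 0.2500 / 0.036² ≈ 741.05 → 742.
At ±1.5%: n = 1.96² × 0.2500 / 0.015² ≈ 4268.44 → 4269.
Additional respondents: 4269 − 742 = 3527.

3527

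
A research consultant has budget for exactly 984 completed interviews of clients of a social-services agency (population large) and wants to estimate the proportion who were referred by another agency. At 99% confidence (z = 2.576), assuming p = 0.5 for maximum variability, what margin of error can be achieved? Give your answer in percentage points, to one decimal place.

SE(p̂) = √[p(1−p)/n] = √[0.2500/984] = 0.01594.
E = z × SE = 2.576 × 0.01594 = 0.04106, or 4.1 percentage points.

4.1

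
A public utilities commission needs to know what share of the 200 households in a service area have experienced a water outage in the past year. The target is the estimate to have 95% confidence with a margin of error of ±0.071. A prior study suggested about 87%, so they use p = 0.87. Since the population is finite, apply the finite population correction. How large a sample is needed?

61

For 95% confidence, z = 1.96.
Unadjusted: n₀ = 1.96² × 0.87 × 0.13 / 0.071² ≈ 86.19, so n₀ = 87.
Finite population correction with N = 200: n = n₀ / (1 + (n₀−1)/N) = 87 / (1 + 86/200) = 87 / 1.4300 ≈ 60.84.
Rounding up, n = 61.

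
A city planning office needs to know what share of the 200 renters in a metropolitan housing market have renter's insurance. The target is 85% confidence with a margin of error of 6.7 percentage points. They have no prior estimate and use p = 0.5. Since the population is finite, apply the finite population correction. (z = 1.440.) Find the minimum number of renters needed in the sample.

74

Unadjusted: n₀ = 1.440² × 0.50 × 0.50 / 0.067² ≈ 115.48, so n₀ = 116.
Finite population correction with N = 200: n = n₀ / (1 + (n₀−1)/N) = 116 / (1 + 115/200) = 116 / 1.5750 ≈ 73.65.
Rounding up, n = 74.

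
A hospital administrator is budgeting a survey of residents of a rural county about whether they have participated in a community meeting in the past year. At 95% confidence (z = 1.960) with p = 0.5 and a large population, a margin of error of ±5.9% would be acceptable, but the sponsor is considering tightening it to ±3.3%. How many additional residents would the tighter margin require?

At ±5.9%: n = 1.960² × 0.2500 / 0.059² ≈ 275.90 → 276.
At ±3.3%: n = 1.960² × 0.2500 / 0.033² ≈ 881.91 → 882.
Additional respondents: 882 − 276 = 606.

606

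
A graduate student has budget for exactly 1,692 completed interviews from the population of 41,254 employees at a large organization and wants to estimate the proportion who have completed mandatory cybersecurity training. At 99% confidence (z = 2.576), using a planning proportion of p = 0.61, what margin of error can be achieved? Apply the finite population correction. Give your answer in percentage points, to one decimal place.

Finite-population factor: (N−n)/(N−1) = (41254−1692)/(41254−1) = 0.9590.
SE(p̂) = √[p(1−p)/n · (N−n)/(N−1)] = √[0.2379/1692 × 0.9590] = 0.01161.
E = z × SE = 2.576 × 0.01161 = 0.02991 ≈ 3.0 percentage points.

3.0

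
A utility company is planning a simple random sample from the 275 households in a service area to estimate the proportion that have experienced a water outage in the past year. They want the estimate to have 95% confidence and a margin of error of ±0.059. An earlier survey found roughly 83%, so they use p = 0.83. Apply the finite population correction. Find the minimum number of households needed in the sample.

For 95% confidence, z = 1.960.
Unadjusted: n₀ = 1.960² × 0.83 × 0.17 / 0.059² ≈ 155.72, so n₀ = 156.
Finite population correction with N = 275: n = n₀ / (1 + (n₀−1)/N) = 156 / (1 + 155/275) = 156 / 1.5636 ≈ 99.77.
Rounding up, n = 100.

100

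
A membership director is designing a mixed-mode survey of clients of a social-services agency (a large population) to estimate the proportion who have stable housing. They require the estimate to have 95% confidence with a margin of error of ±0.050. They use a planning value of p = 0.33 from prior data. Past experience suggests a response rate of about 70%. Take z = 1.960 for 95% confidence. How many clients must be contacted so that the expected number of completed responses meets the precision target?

Completed interviews needed: n₀ = 1.960² × 0.2211 / 0.050² ≈ 339.75 → 340.
At a 70% response rate, contacts needed = 340 / 0.70 ≈ 485.71 → 486.

486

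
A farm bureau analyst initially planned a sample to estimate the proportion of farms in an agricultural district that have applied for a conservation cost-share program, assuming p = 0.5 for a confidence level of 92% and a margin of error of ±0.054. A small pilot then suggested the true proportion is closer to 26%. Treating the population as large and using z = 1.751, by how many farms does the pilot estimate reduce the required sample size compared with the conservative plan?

60

Conservative (p = 0.5): n = 1.751² × 0.25 / 0.054² ≈ 262.86 → 263.
Using p = 0.26: p(1−p) = 0.1924, so n = 1.751² × 0.1924 / 0.054² ≈ 202.30 → 203.
Reduction: 263 − 203 = 60.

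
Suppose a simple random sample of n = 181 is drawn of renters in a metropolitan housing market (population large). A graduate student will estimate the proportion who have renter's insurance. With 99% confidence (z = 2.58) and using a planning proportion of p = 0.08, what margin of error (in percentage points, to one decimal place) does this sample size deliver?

5.2

SE(p̂) = √[p(1−p)/n] = √[0.0736/181] = 0.02017.
E = z × SE = 2.58 × 0.02017 = 0.05203, or 5.2 percentage points.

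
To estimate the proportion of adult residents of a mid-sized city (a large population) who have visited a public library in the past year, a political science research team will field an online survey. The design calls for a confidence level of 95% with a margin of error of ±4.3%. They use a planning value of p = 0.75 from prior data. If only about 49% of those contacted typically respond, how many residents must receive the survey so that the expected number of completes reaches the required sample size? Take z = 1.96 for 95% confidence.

Completed interviews needed: n₀ = 1.96² × 0.1875 / 0.043² ≈ 389.56 → 390.
At a 49% response rate, contacts needed = 390 / 0.49 ≈ 795.92 → 796.

796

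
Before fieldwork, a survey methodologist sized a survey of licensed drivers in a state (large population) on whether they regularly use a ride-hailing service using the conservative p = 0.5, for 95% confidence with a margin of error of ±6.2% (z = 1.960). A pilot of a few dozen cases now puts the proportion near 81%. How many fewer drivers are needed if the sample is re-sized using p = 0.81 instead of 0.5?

96

Conservative (p = 0.5): n = 1.960² × 0.25 / 0.062² ≈ 249.84 → 250.
Using p = 0.81: p(1−p) = 0.1539, so n = 1.960² × 0.1539 / 0.062² ≈ 153.80 → 154.
Reduction: 250 − 154 = 96.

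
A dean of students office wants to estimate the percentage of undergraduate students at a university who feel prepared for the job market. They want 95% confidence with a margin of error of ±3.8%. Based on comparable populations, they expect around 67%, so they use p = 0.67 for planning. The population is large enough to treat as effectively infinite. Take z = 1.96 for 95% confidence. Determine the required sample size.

With p = 0.67, p(1−p) = 0.2211.
n = z²·p(1−p)/E² = 1.96² × 0.2211 / 0.038² = 3.8416 × 0.2211 / 0.001444 ≈ 588.21.
Rounding up gives n = 589.

589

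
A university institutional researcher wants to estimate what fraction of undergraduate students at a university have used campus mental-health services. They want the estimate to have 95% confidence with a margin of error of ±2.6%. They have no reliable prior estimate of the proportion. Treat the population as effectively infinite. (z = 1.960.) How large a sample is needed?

1421

With no prior estimate, use p = 0.5, giving p(1−p) = 0.25.
n = z²·p(1−p)/E² = 1.960² × 0.2500 / 0.026² = 3.8416 × 0.2500 / 0.000676 ≈ 1420.71.
Rounding up gives n = 1421.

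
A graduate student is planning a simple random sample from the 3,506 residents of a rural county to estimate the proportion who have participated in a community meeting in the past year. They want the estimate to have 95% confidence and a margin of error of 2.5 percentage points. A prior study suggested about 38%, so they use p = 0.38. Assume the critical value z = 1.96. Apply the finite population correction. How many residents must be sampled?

1026

Unadjusted: n₀ = 1.96² × 0.38 × 0.62 / 0.025² ≈ 1448.13, so n₀ = 1449.
Finite population correction with N = 3,506: n = n₀ / (1 + (n₀−1)/N) = 1449 / (1 + 1448/3506) = 1449 / 1.4130 ≈ 1025.47.
Rounding up, n = 1026.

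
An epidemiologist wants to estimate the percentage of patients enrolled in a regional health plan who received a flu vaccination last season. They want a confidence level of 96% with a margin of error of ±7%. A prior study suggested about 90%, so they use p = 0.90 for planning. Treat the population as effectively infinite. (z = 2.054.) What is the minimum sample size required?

78

With p = 0.90, p(1−p) = 0.0900.
n = z²·p(1−p)/E² = 2.054² × 0.0900 / 0.070² = 4.2189 × 0.0900 / 0.004900 ≈ 77.49.
Rounding up gives n = 78.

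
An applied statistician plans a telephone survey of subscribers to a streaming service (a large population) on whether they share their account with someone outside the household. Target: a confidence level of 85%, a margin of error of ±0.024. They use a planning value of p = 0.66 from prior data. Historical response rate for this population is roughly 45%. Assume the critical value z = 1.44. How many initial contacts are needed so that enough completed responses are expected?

Completed interviews needed: n₀ = 1.44² × 0.2244 / 0.024² ≈ 807.84 → 808.
At a 45% response rate, contacts needed = 808 / 0.45 ≈ 1795.56 → 1796.

1796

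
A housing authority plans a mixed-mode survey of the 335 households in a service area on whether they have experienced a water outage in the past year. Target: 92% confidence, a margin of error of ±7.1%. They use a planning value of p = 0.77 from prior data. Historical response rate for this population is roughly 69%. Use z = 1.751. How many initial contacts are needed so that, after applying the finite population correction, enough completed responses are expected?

Completed interviews needed (unadjusted): n₀ = 1.751² × 0.1771 / 0.071² ≈ 107.71 → 108.
FPC for N = 335: n = 108 / (1 + 107/335) = 108 / 1.3194 ≈ 81.86 → 82.
At a 69% response rate, contacts needed = 82 / 0.69 ≈ 118.84 → 119.

119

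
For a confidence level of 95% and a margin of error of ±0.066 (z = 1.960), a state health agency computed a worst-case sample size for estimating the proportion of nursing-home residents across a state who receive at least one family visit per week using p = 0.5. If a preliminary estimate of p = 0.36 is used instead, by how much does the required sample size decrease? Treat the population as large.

Conservative (p = 0.5): n = 1.960² × 0.25 / 0.066² ≈ 220.48 → 221.
Using p = 0.36: p(1−p) = 0.2304, so n = 1.960² × 0.2304 / 0.066² ≈ 203.19 → 204.
Reduction: 221 − 204 = 17.

17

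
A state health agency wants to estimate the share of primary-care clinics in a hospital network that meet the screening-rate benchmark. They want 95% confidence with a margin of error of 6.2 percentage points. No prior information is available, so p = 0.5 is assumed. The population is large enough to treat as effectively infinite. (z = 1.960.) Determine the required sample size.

With p = 0.5, p(1−p) = 0.25.
n = z²·p(1−p)/E² = 1.960² × 0.2500 / 0.062² = 3.8416 × 0.2500 / 0.003844 ≈ 249.84.
Rounding up gives n = 250.

250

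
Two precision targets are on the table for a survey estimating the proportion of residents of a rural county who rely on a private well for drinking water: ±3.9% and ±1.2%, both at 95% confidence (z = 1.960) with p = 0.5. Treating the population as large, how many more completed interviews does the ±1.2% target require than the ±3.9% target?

6038

At ±3.9%: n = 1.960² × 0.2500 / 0.039² ≈ 631.43 → 632.
At ±1.2%: n = 1.960² × 0.2500 / 0.012² ≈ 6669.44 → 6670.
Additional respondents: 6670 − 632 = 6038.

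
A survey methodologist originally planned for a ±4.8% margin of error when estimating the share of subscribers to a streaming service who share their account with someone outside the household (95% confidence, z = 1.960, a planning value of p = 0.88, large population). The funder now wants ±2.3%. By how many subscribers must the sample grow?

At ±4.8%: n = 1.960² × 0.1056 / 0.048² ≈ 176.07 → 177.
At ±2.3%: n = 1.960² × 0.1056 / 0.023² ≈ 766.87 → 767.
Additional respondents: 767 − 177 = 590.

590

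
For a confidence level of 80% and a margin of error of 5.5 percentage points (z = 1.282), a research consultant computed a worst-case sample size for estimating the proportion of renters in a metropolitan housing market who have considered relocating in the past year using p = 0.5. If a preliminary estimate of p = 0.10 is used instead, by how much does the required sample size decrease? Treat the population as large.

87

Conservative (p = 0.5): n = 1.282² × 0.25 / 0.055² ≈ 135.83 → 136.
Using p = 0.10: p(1−p) = 0.0900, so n = 1.282² × 0.0900 / 0.055² ≈ 48.90 → 49.
Reduction: 136 − 49 = 87.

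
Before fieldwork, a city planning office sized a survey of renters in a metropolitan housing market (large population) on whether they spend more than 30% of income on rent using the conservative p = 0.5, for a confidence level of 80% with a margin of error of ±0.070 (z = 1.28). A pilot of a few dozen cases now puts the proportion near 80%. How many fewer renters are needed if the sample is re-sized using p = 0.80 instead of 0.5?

Conservative (p = 0.5): n = 1.28² × 0.25 / 0.070² ≈ 83.59 → 84.
Using p = 0.80: p(1−p) = 0.1600, so n = 1.28² × 0.1600 / 0.070² ≈ 53.50 → 54.
Reduction: 84 − 54 = 30.

30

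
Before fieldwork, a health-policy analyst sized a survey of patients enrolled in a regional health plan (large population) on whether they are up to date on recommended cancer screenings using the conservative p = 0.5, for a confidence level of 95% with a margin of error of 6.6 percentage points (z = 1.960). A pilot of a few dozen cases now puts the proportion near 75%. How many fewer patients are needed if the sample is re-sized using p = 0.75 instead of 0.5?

Conservative (p = 0.5): n = 1.960² × 0.25 / 0.066² ≈ 220.48 → 221.
Using p = 0.75: p(1−p) = 0.1875, so n = 1.960² × 0.1875 / 0.066² ≈ 165.36 → 166.
Reduction: 221 − 166 = 55.

55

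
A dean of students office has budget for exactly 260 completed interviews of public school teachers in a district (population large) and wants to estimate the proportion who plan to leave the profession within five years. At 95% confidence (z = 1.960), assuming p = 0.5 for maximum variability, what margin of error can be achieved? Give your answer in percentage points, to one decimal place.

6.1

SE(p̂) = √[p(1−p)/n] = √[0.2500/260] = 0.03101.
E = z × SE = 1.960 × 0.03101 = 0.06078, or 6.1 percentage points.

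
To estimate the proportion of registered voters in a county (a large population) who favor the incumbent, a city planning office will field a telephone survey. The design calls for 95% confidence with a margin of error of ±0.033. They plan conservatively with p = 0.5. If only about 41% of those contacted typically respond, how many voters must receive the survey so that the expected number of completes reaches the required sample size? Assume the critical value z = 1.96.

2152

Completed interviews needed: n₀ = 1.96² × 0.2500 / 0.033² ≈ 881.91 → 882.
At a 41% response rate, contacts needed = 882 / 0.41 ≈ 2151.22 → 2152.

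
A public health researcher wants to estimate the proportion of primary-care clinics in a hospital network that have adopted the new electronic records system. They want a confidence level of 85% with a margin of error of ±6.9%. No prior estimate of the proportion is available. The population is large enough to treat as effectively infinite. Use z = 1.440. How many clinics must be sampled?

With no prior estimate, use p = 0.5, giving p(1−p) = 0.25.
n = z²·p(1−p)/E² = 1.440² × 0.2500 / 0.069² = 2.0736 × 0.2500 / 0.004761 ≈ 108.88.
Rounding up gives n = 109.

109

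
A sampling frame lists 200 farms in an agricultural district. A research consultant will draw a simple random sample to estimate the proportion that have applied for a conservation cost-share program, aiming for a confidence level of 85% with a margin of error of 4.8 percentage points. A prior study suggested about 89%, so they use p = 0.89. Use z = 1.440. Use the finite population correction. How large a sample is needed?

62

Unadjusted: n₀ = 1.440² × 0.89 × 0.11 / 0.048² ≈ 88.11, so n₀ = 89.
Finite population correction with N = 200: n = n₀ / (1 + (n₀−1)/N) = 89 / (1 + 88/200) = 89 / 1.4400 ≈ 61.81.
Rounding up, n = 62.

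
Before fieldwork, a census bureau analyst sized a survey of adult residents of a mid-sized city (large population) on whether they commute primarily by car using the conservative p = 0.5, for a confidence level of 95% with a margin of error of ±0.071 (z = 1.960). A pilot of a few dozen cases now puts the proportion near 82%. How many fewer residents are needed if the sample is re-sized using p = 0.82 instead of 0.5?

78

Conservative (p = 0.5): n = 1.960² × 0.25 / 0.071² ≈ 190.52 → 191.
Using p = 0.82: p(1−p) = 0.1476, so n = 1.960² × 0.1476 / 0.071² ≈ 112.48 → 113.
Reduction: 191 − 113 = 78.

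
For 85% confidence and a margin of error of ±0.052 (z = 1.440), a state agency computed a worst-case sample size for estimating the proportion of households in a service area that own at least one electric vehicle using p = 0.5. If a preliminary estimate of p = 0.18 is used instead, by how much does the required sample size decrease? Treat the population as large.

Conservative (p = 0.5): n = 1.440² × 0.25 / 0.052² ≈ 191.72 → 192.
Using p = 0.18: p(1−p) = 0.1476, so n = 1.440² × 0.1476 / 0.052² ≈ 113.19 → 114.
Reduction: 192 − 114 = 78.

78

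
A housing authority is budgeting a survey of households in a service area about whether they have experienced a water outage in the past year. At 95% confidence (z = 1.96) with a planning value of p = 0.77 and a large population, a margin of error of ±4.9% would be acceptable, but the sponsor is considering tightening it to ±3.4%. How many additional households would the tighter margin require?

305

At ±4.9%: n = 1.96² × 0.1771 / 0.049² ≈ 283.36 → 284.
At ±3.4%: n = 1.96² × 0.1771 / 0.034² ≈ 588.54 → 589.
Additional respondents: 589 − 284 = 305.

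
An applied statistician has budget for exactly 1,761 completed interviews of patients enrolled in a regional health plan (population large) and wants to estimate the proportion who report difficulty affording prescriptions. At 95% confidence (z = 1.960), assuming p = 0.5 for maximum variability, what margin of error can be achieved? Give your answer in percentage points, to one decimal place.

SE(p̂) = √[p(1−p)/n] = √[0.2500/1761] = 0.01191.
E = z × SE = 1.960 × 0.01191 = 0.02335, or 2.3 percentage points.

2.3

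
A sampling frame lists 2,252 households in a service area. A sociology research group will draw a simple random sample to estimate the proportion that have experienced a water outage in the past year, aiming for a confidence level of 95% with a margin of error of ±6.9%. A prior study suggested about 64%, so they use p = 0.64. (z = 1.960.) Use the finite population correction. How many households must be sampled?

Unadjusted: n₀ = 1.960² × 0.64 × 0.36 / 0.069² ≈ 185.91, so n₀ = 186.
Finite population correction with N = 2,252: n = n₀ / (1 + (n₀−1)/N) = 186 / (1 + 185/2252) = 186 / 1.0821 ≈ 171.88.
Rounding up, n = 172.

172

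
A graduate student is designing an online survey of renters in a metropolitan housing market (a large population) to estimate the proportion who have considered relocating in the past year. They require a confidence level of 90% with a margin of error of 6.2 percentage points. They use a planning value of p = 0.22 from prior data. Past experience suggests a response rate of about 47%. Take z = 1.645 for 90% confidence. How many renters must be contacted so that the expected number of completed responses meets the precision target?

258

Completed interviews needed: n₀ = 1.645² × 0.1716 / 0.062² ≈ 120.80 → 121.
At a 47% response rate, contacts needed = 121 / 0.47 ≈ 257.45 → 258.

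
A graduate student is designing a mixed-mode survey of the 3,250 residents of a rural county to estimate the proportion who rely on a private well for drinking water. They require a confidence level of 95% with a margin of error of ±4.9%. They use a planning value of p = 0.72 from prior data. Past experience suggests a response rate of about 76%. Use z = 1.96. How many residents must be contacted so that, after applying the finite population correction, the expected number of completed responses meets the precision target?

387

Completed interviews needed (unadjusted): n₀ = 1.96² × 0.2016 / 0.049² ≈ 322.56 → 323.
FPC for N = 3,250: n = 323 / (1 + 322/3250) = 323 / 1.0991 ≈ 293.88 → 294.
At a 76% response rate, contacts needed = 294 / 0.76 ≈ 386.84 → 387.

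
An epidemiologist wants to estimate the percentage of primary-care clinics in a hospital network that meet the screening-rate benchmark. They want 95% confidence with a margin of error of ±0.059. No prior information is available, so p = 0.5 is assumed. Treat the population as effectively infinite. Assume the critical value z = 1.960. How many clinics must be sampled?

With p = 0.5, p(1−p) = 0.25.
n = z²·p(1−p)/E² = 1.960² × 0.2500 / 0.059² = 3.8416 × 0.2500 / 0.003481 ≈ 275.90.
Rounding up gives n = 276.

276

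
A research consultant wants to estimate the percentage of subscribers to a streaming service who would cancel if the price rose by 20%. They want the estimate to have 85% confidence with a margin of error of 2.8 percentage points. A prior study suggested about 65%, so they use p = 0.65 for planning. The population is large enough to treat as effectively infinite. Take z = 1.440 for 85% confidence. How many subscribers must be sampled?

602

With p = 0.65, p(1−p) = 0.2275.
n = z²·p(1−p)/E² = 1.440² × 0.2275 / 0.028² = 2.0736 × 0.2275 / 0.000784 ≈ 601.71.
Rounding up gives n = 602.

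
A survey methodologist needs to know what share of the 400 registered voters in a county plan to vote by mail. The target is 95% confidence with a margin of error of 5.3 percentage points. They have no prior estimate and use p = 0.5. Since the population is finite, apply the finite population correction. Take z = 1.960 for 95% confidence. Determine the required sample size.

Unadjusted: n₀ = 1.960² × 0.50 × 0.50 / 0.053² ≈ 341.90, so n₀ = 342.
Finite population correction with N = 400: n = n₀ / (1 + (n₀−1)/N) = 342 / (1 + 341/400) = 342 / 1.8525 ≈ 184.62.
Rounding up, n = 185.

185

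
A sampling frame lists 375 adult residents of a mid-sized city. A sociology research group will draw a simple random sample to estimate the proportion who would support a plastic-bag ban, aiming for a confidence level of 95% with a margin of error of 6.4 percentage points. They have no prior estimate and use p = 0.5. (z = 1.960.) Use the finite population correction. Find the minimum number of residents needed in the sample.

Unadjusted: n₀ = 1.960² × 0.50 × 0.50 / 0.064² ≈ 234.47, so n₀ = 235.
Finite population correction with N = 375: n = n₀ / (1 + (n₀−1)/N) = 235 / (1 + 234/375) = 235 / 1.6240 ≈ 144.70.
Rounding up, n = 145.

145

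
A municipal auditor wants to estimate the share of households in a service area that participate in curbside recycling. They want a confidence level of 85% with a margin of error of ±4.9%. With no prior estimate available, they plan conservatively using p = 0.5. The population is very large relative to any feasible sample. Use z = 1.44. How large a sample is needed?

With p = 0.5, p(1−p) = 0.25.
n = z²·p(1−p)/E² = 1.44² × 0.2500 / 0.049² = 2.0736 × 0.2500 / 0.002401 ≈ 215.91.
Rounding up gives n = 216.

216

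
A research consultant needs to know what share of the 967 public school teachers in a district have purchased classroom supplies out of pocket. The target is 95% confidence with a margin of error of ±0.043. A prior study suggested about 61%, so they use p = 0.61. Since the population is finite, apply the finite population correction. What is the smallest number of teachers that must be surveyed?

328

For 95% confidence, z = 1.96.
Unadjusted: n₀ = 1.96² × 0.61 × 0.39 / 0.043² ≈ 494.28, so n₀ = 495.
Finite population correction with N = 967: n = n₀ / (1 + (n₀−1)/N) = 495 / (1 + 494/967) = 495 / 1.5109 ≈ 327.63.
Rounding up, n = 328.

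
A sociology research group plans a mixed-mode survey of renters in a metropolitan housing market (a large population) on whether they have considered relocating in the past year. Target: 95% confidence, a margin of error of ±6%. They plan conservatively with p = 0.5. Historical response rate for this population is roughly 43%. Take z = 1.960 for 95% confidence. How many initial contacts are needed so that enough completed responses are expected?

Completed interviews needed: n₀ = 1.960² × 0.2500 / 0.060² ≈ 266.78 → 267.
At a 43% response rate, contacts needed = 267 / 0.43 ≈ 620.93 → 621.

621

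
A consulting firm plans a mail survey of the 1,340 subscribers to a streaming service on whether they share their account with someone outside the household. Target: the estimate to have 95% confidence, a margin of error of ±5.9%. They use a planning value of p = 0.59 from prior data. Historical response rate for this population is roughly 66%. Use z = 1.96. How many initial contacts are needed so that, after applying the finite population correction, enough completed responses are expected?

Completed interviews needed (unadjusted): n₀ = 1.96² × 0.2419 / 0.059² ≈ 266.96 → 267.
FPC for N = 1,340: n = 267 / (1 + 266/1340) = 267 / 1.1985 ≈ 222.78 → 223.
At a 66% response rate, contacts needed = 223 / 0.66 ≈ 337.88 → 338.

338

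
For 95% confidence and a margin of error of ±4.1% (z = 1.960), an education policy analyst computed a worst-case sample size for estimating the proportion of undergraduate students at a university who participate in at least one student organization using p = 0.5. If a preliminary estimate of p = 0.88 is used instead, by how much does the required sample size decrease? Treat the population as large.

Conservative (p = 0.5): n = 1.960² × 0.25 / 0.041² ≈ 571.33 → 572.
Using p = 0.88: p(1−p) = 0.1056, so n = 1.960² × 0.1056 / 0.041² ≈ 241.33 → 242.
Reduction: 572 − 242 = 330.

330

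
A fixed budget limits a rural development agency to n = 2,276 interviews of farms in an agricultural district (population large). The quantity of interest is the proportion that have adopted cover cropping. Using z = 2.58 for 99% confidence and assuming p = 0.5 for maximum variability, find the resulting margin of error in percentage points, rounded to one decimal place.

SE(p̂) = √[p(1−p)/n] = √[0.2500/2276] = 0.01048.
E = z × SE = 2.58 × 0.01048 = 0.02704, or 2.7 percentage points.

2.7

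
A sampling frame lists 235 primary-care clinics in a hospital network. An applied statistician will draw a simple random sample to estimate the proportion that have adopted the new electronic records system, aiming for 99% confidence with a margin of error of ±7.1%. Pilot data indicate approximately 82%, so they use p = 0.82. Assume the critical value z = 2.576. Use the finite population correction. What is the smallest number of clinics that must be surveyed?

107

Unadjusted: n₀ = 2.576² × 0.82 × 0.18 / 0.071² ≈ 194.29, so n₀ = 195.
Finite population correction with N = 235: n = n₀ / (1 + (n₀−1)/N) = 195 / (1 + 194/235) = 195 / 1.8255 ≈ 106.82.
Rounding up, n = 107.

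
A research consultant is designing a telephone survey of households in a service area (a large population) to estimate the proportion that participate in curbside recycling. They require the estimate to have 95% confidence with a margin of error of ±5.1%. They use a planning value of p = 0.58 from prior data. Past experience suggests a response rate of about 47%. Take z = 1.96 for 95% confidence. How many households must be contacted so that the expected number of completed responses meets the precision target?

Completed interviews needed: n₀ = 1.96² × 0.2436 / 0.051² ≈ 359.79 → 360.
At a 47% response rate, contacts needed = 360 / 0.47 ≈ 765.96 → 766.

766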